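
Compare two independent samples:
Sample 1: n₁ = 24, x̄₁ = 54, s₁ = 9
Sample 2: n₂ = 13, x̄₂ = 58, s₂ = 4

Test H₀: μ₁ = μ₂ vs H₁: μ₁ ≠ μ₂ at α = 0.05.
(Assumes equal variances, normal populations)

Answer: t = -1.5159, fail to reject H₀

Derivation:
Pooled variance: s²_p = [23×9² + 12×4²]/(35) = 58.7143
s_p = 7.6625
SE = s_p×√(1/n₁ + 1/n₂) = 7.6625×√(1/24 + 1/13) = 2.6387
t = (x̄₁ - x̄₂)/SE = (54 - 58)/2.6387 = -1.5159
df = 35, t-critical = ±2.030
Decision: fail to reject H₀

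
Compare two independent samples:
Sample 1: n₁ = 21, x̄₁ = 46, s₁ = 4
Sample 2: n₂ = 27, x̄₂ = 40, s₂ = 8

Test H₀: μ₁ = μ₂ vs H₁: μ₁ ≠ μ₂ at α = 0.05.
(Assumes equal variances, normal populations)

Pooled variance: s²_p = [20×4² + 26×8²]/(46) = 43.1304
s_p = 6.5674
SE = s_p×√(1/n₁ + 1/n₂) = 6.5674×√(1/21 + 1/27) = 1.9108
t = (x̄₁ - x̄₂)/SE = (46 - 40)/1.9108 = 3.1400
df = 46, t-critical = ±2.013
Decision: reject H₀

Answer: t = 3.1400, reject H₀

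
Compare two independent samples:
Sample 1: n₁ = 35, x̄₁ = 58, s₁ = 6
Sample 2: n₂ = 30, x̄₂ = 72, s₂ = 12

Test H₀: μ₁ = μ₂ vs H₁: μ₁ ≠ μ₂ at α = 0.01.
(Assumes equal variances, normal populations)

Answer: t = -6.0777, reject H₀

Derivation:
Pooled variance: s²_p = [34×6² + 29×12²]/(63) = 85.7143
s_p = 9.2582
SE = s_p×√(1/n₁ + 1/n₂) = 9.2582×√(1/35 + 1/30) = 2.3035
t = (x̄₁ - x̄₂)/SE = (58 - 72)/2.3035 = -6.0777
df = 63, t-critical = ±2.656
Decision: reject H₀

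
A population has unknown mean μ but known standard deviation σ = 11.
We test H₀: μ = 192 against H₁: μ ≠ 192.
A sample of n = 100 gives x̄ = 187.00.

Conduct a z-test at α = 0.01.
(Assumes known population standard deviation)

Answer: z = -4.5455, reject H₀

Derivation:
Standard error: SE = σ/√n = 11/√100 = 1.1000
z-statistic: z = (x̄ - μ₀)/SE = (187.00 - 192)/1.1000 = -4.5455
Critical value: ±2.576
p-value < 0.0001
Decision: reject H₀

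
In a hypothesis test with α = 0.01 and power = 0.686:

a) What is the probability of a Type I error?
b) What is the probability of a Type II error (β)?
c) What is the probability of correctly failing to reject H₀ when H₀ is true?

Answer: a) 0.01, b) 0.314, c) 0.99

Derivation:
a) Type I error probability = α = 0.01
b) Power = P(reject H₀ | H₁ true) = 1 - β = 0.686, so Type II error probability = β = 1 - Power = 0.314
c) P(fail to reject H₀ | H₀ true) = 1 - α = 0.99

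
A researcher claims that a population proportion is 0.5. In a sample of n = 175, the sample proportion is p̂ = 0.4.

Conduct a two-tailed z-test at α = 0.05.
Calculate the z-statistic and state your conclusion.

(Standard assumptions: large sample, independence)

H₀: p = 0.5, H₁: p ≠ 0.5
Standard error: SE = √(p₀(1-p₀)/n) = √(0.5×0.5/175) = 0.037796
z-statistic: z = (p̂ - p₀)/SE = (0.4 - 0.5)/0.037796 = -2.6458
Critical value: z_0.025 = ±1.960
p-value = 0.0081
Decision: reject H₀ at α = 0.05

Answer: z = -2.6458, reject H₀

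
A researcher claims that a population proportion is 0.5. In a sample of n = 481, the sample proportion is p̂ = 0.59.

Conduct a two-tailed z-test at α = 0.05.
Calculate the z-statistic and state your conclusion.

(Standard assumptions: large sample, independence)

H₀: p = 0.5, H₁: p ≠ 0.5
Standard error: SE = √(p₀(1-p₀)/n) = √(0.5×0.5/481) = 0.022798
z-statistic: z = (p̂ - p₀)/SE = (0.59 - 0.5)/0.022798 = 3.9477
Critical value: z_0.025 = ±1.960
p-value = 0.0001
Decision: reject H₀ at α = 0.05

Answer: z = 3.9477, reject H₀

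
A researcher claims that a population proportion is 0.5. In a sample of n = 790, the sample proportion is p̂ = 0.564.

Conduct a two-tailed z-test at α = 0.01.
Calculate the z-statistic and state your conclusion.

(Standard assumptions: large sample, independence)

Answer: z = 3.5977, reject H₀

Derivation:
H₀: p = 0.5, H₁: p ≠ 0.5
Standard error: SE = √(p₀(1-p₀)/n) = √(0.5×0.5/790) = 0.017789
z-statistic: z = (p̂ - p₀)/SE = (0.564 - 0.5)/0.017789 = 3.5977
Critical value: z_0.005 = ±2.576
p-value = 0.0003
Decision: reject H₀ at α = 0.01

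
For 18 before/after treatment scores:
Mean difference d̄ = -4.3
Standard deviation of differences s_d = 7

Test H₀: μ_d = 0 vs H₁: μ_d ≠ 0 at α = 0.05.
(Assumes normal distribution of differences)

Answer: t = -2.6062, reject H₀

Derivation:
df = n - 1 = 17
SE = s_d/√n = 7/√18 = 1.6499
t = d̄/SE = -4.3/1.6499 = -2.6062
Critical value: t_{0.025,17} = ±2.110
p-value ≈ 0.0184
Decision: reject H₀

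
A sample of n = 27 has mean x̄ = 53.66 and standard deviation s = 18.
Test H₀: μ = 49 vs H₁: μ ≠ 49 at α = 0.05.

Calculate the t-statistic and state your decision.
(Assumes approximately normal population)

Answer: t = 1.3452, fail to reject H₀

Derivation:
df = n - 1 = 26
SE = s/√n = 18/√27 = 3.4641
t = (x̄ - μ₀)/SE = (53.66 - 49)/3.4641 = 1.3452
Critical value: t_{0.025,26} = ±2.056
p-value ≈ 0.1902
Decision: fail to reject H₀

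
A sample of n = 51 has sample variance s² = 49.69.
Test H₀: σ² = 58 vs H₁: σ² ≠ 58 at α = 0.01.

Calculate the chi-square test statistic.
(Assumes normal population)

Answer: χ² = 42.8362, fail to reject H₀

Derivation:
df = n - 1 = 50
χ² = (n-1)s²/σ₀² = 50×49.69/58 = 42.8362
Critical values: χ²_{0.995,50} = 27.991, χ²_{0.005,50} = 79.490
Rejection region: χ² < 27.991 or χ² > 79.490
Decision: fail to reject H₀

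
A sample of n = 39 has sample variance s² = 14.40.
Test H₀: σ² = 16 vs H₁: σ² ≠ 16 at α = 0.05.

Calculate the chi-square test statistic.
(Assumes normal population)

Answer: χ² = 34.2000, fail to reject H₀

Derivation:
df = n - 1 = 38
χ² = (n-1)s²/σ₀² = 38×14.40/16 = 34.2000
Critical values: χ²_{0.975,38} = 22.878, χ²_{0.025,38} = 56.896
Rejection region: χ² < 22.878 or χ² > 56.896
Decision: fail to reject H₀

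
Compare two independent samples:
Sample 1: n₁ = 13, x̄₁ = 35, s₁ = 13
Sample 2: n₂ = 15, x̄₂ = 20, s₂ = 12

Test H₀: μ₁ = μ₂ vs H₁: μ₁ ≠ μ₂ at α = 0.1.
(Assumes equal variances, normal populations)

Answer: t = 3.1740, reject H₀

Derivation:
Pooled variance: s²_p = [12×13² + 14×12²]/(26) = 155.5385
s_p = 12.4715
SE = s_p×√(1/n₁ + 1/n₂) = 12.4715×√(1/13 + 1/15) = 4.7259
t = (x̄₁ - x̄₂)/SE = (35 - 20)/4.7259 = 3.1740
df = 26, t-critical = ±1.706
Decision: reject H₀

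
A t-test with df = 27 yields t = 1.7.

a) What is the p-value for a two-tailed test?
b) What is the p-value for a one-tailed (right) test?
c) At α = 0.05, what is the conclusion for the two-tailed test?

Using t-distribution with df = 27:
a) Two-tailed: p = 2×P(T > 1.7) = 0.1006
b) One-tailed: p = P(T > 1.7) = 0.0503
c) 0.1006 ≥ 0.05, fail to reject H₀

Answer: a) 0.1006, b) 0.0503, c) fail to reject H₀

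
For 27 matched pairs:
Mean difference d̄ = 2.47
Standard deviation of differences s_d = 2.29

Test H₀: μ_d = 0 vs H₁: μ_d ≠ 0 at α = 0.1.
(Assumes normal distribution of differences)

Answer: t = 5.6047, reject H₀

Derivation:
df = n - 1 = 26
SE = s_d/√n = 2.29/√27 = 0.4407
t = d̄/SE = 2.47/0.4407 = 5.6047
Critical value: t_{0.05,26} = ±1.706
p-value < 0.0001
Decision: reject H₀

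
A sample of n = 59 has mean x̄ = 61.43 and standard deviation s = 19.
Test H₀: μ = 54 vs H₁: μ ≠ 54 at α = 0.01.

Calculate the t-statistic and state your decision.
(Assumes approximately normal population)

df = n - 1 = 58
SE = s/√n = 19/√59 = 2.4736
t = (x̄ - μ₀)/SE = (61.43 - 54)/2.4736 = 3.0037
Critical value: t_{0.005,58} = ±2.663
p-value ≈ 0.0039
Decision: reject H₀

Answer: t = 3.0037, reject H₀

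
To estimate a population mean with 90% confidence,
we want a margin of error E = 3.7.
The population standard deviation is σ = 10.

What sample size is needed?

z_0.05 = 1.645
n = (z×σ/E)² = (1.645×10/3.7)²
n = 19.7664
Round up: n = 20

Answer: n = 20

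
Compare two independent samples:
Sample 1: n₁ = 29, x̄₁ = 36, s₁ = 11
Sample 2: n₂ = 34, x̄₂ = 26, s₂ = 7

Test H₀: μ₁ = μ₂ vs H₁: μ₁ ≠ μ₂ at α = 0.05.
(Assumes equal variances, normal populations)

Answer: t = 4.3676, reject H₀

Derivation:
Pooled variance: s²_p = [28×11² + 33×7²]/(61) = 82.0492
s_p = 9.0581
SE = s_p×√(1/n₁ + 1/n₂) = 9.0581×√(1/29 + 1/34) = 2.2896
t = (x̄₁ - x̄₂)/SE = (36 - 26)/2.2896 = 4.3676
df = 61, t-critical = ±2.000
Decision: reject H₀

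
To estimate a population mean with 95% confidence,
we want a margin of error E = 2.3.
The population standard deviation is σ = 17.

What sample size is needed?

z_0.025 = 1.960
n = (z×σ/E)² = (1.960×17/2.3)²
n = 209.8719
Round up: n = 210

Answer: n = 210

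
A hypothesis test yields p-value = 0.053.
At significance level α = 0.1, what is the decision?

Answer: reject H₀

Derivation:
Compare p-value to α:
0.053 < 0.1
Decision: reject H₀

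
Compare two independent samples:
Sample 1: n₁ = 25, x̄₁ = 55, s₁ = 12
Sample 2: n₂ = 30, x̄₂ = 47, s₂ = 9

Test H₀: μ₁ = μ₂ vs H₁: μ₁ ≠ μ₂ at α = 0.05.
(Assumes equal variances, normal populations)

Pooled variance: s²_p = [24×12² + 29×9²]/(53) = 109.5283
s_p = 10.4656
SE = s_p×√(1/n₁ + 1/n₂) = 10.4656×√(1/25 + 1/30) = 2.8341
t = (x̄₁ - x̄₂)/SE = (55 - 47)/2.8341 = 2.8228
df = 53, t-critical = ±2.006
Decision: reject H₀

Answer: t = 2.8228, reject H₀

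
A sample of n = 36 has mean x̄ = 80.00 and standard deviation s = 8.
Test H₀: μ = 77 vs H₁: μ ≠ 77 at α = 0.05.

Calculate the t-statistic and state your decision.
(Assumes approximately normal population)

df = n - 1 = 35
SE = s/√n = 8/√36 = 1.3333
t = (x̄ - μ₀)/SE = (80.00 - 77)/1.3333 = 2.2501
Critical value: t_{0.025,35} = ±2.030
p-value ≈ 0.0308
Decision: reject H₀

Answer: t = 2.2501, reject H₀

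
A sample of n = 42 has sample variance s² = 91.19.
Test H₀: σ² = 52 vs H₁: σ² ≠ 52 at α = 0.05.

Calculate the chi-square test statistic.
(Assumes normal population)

Answer: χ² = 71.8998, reject H₀

Derivation:
df = n - 1 = 41
χ² = (n-1)s²/σ₀² = 41×91.19/52 = 71.8998
Critical values: χ²_{0.975,41} = 25.215, χ²_{0.025,41} = 60.561
Rejection region: χ² < 25.215 or χ² > 60.561
Decision: reject H₀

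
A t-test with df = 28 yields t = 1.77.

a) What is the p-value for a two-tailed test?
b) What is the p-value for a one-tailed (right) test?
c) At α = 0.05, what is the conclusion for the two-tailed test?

Answer: a) 0.0876, b) 0.0438, c) fail to reject H₀

Derivation:
Using t-distribution with df = 28:
a) Two-tailed: p = 2×P(T > 1.77) = 0.0876
b) One-tailed: p = P(T > 1.77) = 0.0438
c) 0.0876 ≥ 0.05, fail to reject H₀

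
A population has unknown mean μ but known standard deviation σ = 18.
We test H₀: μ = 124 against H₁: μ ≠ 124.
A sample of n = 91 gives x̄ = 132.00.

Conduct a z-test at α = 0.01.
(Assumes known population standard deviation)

Answer: z = 4.2398, reject H₀

Derivation:
Standard error: SE = σ/√n = 18/√91 = 1.8869
z-statistic: z = (x̄ - μ₀)/SE = (132.00 - 124)/1.8869 = 4.2398
Critical value: ±2.576
p-value < 0.0001
Decision: reject H₀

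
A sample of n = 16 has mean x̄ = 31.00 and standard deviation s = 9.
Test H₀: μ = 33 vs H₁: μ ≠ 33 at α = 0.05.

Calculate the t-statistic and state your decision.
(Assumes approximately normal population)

df = n - 1 = 15
SE = s/√n = 9/√16 = 2.2500
t = (x̄ - μ₀)/SE = (31.00 - 33)/2.2500 = -0.8889
Critical value: t_{0.025,15} = ±2.131
p-value ≈ 0.3881
Decision: fail to reject H₀

Answer: t = -0.8889, fail to reject H₀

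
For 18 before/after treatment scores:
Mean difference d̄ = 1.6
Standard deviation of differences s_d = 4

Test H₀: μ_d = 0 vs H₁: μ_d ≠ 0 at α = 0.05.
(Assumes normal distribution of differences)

Answer: t = 1.6971, fail to reject H₀

Derivation:
df = n - 1 = 17
SE = s_d/√n = 4/√18 = 0.9428
t = d̄/SE = 1.6/0.9428 = 1.6971
Critical value: t_{0.025,17} = ±2.110
p-value ≈ 0.1079
Decision: fail to reject H₀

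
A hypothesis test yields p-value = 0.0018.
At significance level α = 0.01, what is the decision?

Answer: reject H₀

Derivation:
Compare p-value to α:
0.0018 < 0.01
Decision: reject H₀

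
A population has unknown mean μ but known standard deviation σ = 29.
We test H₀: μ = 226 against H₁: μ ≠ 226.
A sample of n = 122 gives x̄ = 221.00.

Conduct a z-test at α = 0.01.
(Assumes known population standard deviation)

Answer: z = -1.9044, fail to reject H₀

Derivation:
Standard error: SE = σ/√n = 29/√122 = 2.6255
z-statistic: z = (x̄ - μ₀)/SE = (221.00 - 226)/2.6255 = -1.9044
Critical value: ±2.576
p-value = 0.0569
Decision: fail to reject H₀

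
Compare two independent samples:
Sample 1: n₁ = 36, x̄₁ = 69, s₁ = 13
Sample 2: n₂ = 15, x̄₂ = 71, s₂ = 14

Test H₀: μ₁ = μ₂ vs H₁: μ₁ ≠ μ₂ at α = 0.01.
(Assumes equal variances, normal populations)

Answer: t = -0.4896, fail to reject H₀

Derivation:
Pooled variance: s²_p = [35×13² + 14×14²]/(49) = 176.7143
s_p = 13.2934
SE = s_p×√(1/n₁ + 1/n₂) = 13.2934×√(1/36 + 1/15) = 4.0853
t = (x̄₁ - x̄₂)/SE = (69 - 71)/4.0853 = -0.4896
df = 49, t-critical = ±2.680
Decision: fail to reject H₀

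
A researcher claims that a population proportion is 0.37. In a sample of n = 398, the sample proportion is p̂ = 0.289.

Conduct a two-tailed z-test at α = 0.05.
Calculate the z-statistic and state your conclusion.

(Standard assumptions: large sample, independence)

Answer: z = -3.3470, reject H₀

Derivation:
H₀: p = 0.37, H₁: p ≠ 0.37
Standard error: SE = √(p₀(1-p₀)/n) = √(0.37×0.63/398) = 0.024201
z-statistic: z = (p̂ - p₀)/SE = (0.289 - 0.37)/0.024201 = -3.3470
Critical value: z_0.025 = ±1.960
p-value = 0.0008
Decision: reject H₀ at α = 0.05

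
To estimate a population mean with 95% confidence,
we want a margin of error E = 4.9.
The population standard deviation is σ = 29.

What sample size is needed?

z_0.025 = 1.960
n = (z×σ/E)² = (1.960×29/4.9)²
n = 134.5600
Round up: n = 135

Answer: n = 135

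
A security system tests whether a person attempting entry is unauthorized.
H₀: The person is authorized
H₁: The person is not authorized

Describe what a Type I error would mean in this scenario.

A Type I error (probability α) occurs when we reject a true H₀.
A Type II error (probability β) occurs when we fail to reject a false H₀.

Answer: Denying entry to an authorized person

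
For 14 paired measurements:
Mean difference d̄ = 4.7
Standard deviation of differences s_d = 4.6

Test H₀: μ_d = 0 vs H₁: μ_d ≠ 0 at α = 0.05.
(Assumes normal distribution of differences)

Answer: t = 3.8230, reject H₀

Derivation:
df = n - 1 = 13
SE = s_d/√n = 4.6/√14 = 1.2294
t = d̄/SE = 4.7/1.2294 = 3.8230
Critical value: t_{0.025,13} = ±2.160
p-value ≈ 0.0021
Decision: reject H₀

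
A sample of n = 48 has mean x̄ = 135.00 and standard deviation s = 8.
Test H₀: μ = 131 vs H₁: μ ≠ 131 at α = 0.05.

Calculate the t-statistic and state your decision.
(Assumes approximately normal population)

Answer: t = 3.4641, reject H₀

Derivation:
df = n - 1 = 47
SE = s/√n = 8/√48 = 1.1547
t = (x̄ - μ₀)/SE = (135.00 - 131)/1.1547 = 3.4641
Critical value: t_{0.025,47} = ±2.012
p-value ≈ 0.0011
Decision: reject H₀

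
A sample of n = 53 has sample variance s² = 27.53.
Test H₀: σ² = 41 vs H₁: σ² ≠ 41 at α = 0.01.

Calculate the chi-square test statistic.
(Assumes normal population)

df = n - 1 = 52
χ² = (n-1)s²/σ₀² = 52×27.53/41 = 34.9161
Critical values: χ²_{0.995,52} = 29.481, χ²_{0.005,52} = 82.001
Rejection region: χ² < 29.481 or χ² > 82.001
Decision: fail to reject H₀

Answer: χ² = 34.9161, fail to reject H₀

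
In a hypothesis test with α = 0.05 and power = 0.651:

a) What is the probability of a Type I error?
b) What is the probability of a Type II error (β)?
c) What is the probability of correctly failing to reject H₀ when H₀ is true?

a) Type I error probability = α = 0.05
b) Power = P(reject H₀ | H₁ true) = 1 - β = 0.651, so Type II error probability = β = 1 - Power = 0.349
c) P(fail to reject H₀ | H₀ true) = 1 - α = 0.95

Answer: a) 0.05, b) 0.349, c) 0.95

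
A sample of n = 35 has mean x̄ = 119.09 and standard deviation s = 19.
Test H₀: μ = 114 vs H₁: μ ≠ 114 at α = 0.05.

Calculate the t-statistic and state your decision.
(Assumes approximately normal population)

Answer: t = 1.5849, fail to reject H₀

Derivation:
df = n - 1 = 34
SE = s/√n = 19/√35 = 3.2116
t = (x̄ - μ₀)/SE = (119.09 - 114)/3.2116 = 1.5849
Critical value: t_{0.025,34} = ±2.032
p-value ≈ 0.1222
Decision: fail to reject H₀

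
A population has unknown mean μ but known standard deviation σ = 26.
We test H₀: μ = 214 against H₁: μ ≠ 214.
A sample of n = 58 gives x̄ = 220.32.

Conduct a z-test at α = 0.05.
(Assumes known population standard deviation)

Answer: z = 1.8512, fail to reject H₀

Derivation:
Standard error: SE = σ/√n = 26/√58 = 3.4140
z-statistic: z = (x̄ - μ₀)/SE = (220.32 - 214)/3.4140 = 1.8512
Critical value: ±1.960
p-value = 0.0641
Decision: fail to reject H₀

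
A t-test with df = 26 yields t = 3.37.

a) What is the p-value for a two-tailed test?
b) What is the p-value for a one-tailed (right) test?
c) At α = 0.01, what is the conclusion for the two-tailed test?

Using t-distribution with df = 26:
a) Two-tailed: p = 2×P(T > 3.37) = 0.0024
b) One-tailed: p = P(T > 3.37) = 0.0012
c) 0.0024 < 0.01, reject H₀

Answer: a) 0.0024, b) 0.0012, c) reject H₀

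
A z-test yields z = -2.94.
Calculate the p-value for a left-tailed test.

For z = -2.94:
p = P(Z < -2.94) = Φ(-2.94) = 0.0016

Answer: p-value ≈ 0.0016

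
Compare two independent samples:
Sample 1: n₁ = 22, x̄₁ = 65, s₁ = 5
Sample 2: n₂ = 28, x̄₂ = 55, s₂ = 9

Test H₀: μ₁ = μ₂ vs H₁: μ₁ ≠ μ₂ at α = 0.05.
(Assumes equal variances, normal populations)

Answer: t = 4.6696, reject H₀

Derivation:
Pooled variance: s²_p = [21×5² + 27×9²]/(48) = 56.5000
s_p = 7.5166
SE = s_p×√(1/n₁ + 1/n₂) = 7.5166×√(1/22 + 1/28) = 2.1415
t = (x̄₁ - x̄₂)/SE = (65 - 55)/2.1415 = 4.6696
df = 48, t-critical = ±2.011
Decision: reject H₀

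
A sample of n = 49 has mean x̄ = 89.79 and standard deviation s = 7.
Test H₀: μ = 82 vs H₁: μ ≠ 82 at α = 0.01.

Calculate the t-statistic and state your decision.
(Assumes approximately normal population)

df = n - 1 = 48
SE = s/√n = 7/√49 = 1.0000
t = (x̄ - μ₀)/SE = (89.79 - 82)/1.0000 = 7.7900
Critical value: t_{0.005,48} = ±2.682
p-value < 0.0001
Decision: reject H₀

Answer: t = 7.7900, reject H₀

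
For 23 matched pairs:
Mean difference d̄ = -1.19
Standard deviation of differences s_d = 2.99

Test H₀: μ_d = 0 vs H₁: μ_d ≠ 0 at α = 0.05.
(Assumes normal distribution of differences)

df = n - 1 = 22
SE = s_d/√n = 2.99/√23 = 0.6235
t = d̄/SE = -1.19/0.6235 = -1.9086
Critical value: t_{0.025,22} = ±2.074
p-value ≈ 0.0694
Decision: fail to reject H₀

Answer: t = -1.9086, fail to reject H₀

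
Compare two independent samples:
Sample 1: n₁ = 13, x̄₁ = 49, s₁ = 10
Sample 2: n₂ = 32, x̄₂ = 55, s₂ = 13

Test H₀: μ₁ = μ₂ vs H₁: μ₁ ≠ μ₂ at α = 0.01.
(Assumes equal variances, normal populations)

Pooled variance: s²_p = [12×10² + 31×13²]/(43) = 149.7442
s_p = 12.2370
SE = s_p×√(1/n₁ + 1/n₂) = 12.2370×√(1/13 + 1/32) = 4.0247
t = (x̄₁ - x̄₂)/SE = (49 - 55)/4.0247 = -1.4908
df = 43, t-critical = ±2.695
Decision: fail to reject H₀

Answer: t = -1.4908, fail to reject H₀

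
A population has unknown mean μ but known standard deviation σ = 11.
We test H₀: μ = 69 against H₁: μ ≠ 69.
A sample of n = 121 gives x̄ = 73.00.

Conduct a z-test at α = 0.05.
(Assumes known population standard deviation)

Standard error: SE = σ/√n = 11/√121 = 1.0000
z-statistic: z = (x̄ - μ₀)/SE = (73.00 - 69)/1.0000 = 4.0000
Critical value: ±1.960
p-value = 0.0001
Decision: reject H₀

Answer: z = 4.0000, reject H₀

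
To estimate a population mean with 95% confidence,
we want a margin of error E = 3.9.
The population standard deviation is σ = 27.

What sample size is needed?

z_0.025 = 1.960
n = (z×σ/E)² = (1.960×27/3.9)²
n = 184.1240
Round up: n = 185

Answer: n = 185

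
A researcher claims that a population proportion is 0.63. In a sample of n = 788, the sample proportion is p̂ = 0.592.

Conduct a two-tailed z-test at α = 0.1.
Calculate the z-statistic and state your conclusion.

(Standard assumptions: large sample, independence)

Answer: z = -2.2094, reject H₀

Derivation:
H₀: p = 0.63, H₁: p ≠ 0.63
Standard error: SE = √(p₀(1-p₀)/n) = √(0.63×0.37/788) = 0.017199
z-statistic: z = (p̂ - p₀)/SE = (0.592 - 0.63)/0.017199 = -2.2094
Critical value: z_0.05 = ±1.645
p-value = 0.0271
Decision: reject H₀ at α = 0.1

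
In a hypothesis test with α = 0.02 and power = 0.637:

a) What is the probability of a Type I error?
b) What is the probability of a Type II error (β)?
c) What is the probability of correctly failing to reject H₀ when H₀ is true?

a) Type I error probability = α = 0.02
b) Power = P(reject H₀ | H₁ true) = 1 - β = 0.637, so Type II error probability = β = 1 - Power = 0.363
c) P(fail to reject H₀ | H₀ true) = 1 - α = 0.98

Answer: a) 0.02, b) 0.363, c) 0.98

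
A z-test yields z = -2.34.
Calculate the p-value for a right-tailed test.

For z = -2.34:
p = P(Z > -2.34) = 1 - Φ(-2.34) = 0.9904

Answer: p-value ≈ 0.9904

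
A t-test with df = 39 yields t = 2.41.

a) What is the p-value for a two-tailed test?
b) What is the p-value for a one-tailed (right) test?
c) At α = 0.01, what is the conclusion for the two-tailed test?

Answer: a) 0.0208, b) 0.0104, c) fail to reject H₀

Derivation:
Using t-distribution with df = 39:
a) Two-tailed: p = 2×P(T > 2.41) = 0.0208
b) One-tailed: p = P(T > 2.41) = 0.0104
c) 0.0208 ≥ 0.01, fail to reject H₀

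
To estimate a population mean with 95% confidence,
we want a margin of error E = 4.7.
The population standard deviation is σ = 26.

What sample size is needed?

z_0.025 = 1.960
n = (z×σ/E)² = (1.960×26/4.7)²
n = 117.5610
Round up: n = 118

Answer: n = 118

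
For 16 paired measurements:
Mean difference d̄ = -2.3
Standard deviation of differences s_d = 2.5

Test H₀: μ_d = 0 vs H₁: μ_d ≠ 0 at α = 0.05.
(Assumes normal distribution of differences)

Answer: t = -3.6800, reject H₀

Derivation:
df = n - 1 = 15
SE = s_d/√n = 2.5/√16 = 0.6250
t = d̄/SE = -2.3/0.6250 = -3.6800
Critical value: t_{0.025,15} = ±2.131
p-value ≈ 0.0022
Decision: reject H₀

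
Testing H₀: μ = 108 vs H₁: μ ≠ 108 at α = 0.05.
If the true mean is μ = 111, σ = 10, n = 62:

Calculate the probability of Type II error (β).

Answer: β ≈ 0.3438

Derivation:
SE = σ/√n = 10/√62 = 1.2700
Critical values: μ₀ ± z_0.025×SE = 108 ± 1.960×1.2700
Acceptance region: (105.5108, 110.4892)
Under H₁ (μ = 111): z_high = (110.4892 - 111)/1.2700 = -0.4022, z_low = (105.5108 - 111)/1.2700 = -4.3222
β = P(not reject | H₁) = Φ(-0.4022) - Φ(-4.3222) ≈ 0.3438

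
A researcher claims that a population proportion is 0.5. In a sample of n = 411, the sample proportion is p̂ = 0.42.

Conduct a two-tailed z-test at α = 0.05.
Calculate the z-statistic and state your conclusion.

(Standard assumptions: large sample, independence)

Answer: z = -3.2437, reject H₀

Derivation:
H₀: p = 0.5, H₁: p ≠ 0.5
Standard error: SE = √(p₀(1-p₀)/n) = √(0.5×0.5/411) = 0.024663
z-statistic: z = (p̂ - p₀)/SE = (0.42 - 0.5)/0.024663 = -3.2437
Critical value: z_0.025 = ±1.960
p-value = 0.0012
Decision: reject H₀ at α = 0.05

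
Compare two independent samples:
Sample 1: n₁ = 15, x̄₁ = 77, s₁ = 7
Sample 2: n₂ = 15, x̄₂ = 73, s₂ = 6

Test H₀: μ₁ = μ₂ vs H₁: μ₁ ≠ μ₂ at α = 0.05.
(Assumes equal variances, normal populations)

Pooled variance: s²_p = [14×7² + 14×6²]/(28) = 42.5000
s_p = 6.5192
SE = s_p×√(1/n₁ + 1/n₂) = 6.5192×√(1/15 + 1/15) = 2.3805
t = (x̄₁ - x̄₂)/SE = (77 - 73)/2.3805 = 1.6803
df = 28, t-critical = ±2.048
Decision: fail to reject H₀

Answer: t = 1.6803, fail to reject H₀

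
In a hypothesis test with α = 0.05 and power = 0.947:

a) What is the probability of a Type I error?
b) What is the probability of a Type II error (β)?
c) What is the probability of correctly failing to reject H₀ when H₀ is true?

a) Type I error probability = α = 0.05
b) Power = P(reject H₀ | H₁ true) = 1 - β = 0.947, so Type II error probability = β = 1 - Power = 0.053
c) P(fail to reject H₀ | H₀ true) = 1 - α = 0.95

Answer: a) 0.05, b) 0.053, c) 0.95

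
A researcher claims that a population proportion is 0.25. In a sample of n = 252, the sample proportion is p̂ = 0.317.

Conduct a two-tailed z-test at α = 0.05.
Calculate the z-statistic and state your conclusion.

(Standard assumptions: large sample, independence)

H₀: p = 0.25, H₁: p ≠ 0.25
Standard error: SE = √(p₀(1-p₀)/n) = √(0.25×0.75/252) = 0.027277
z-statistic: z = (p̂ - p₀)/SE = (0.317 - 0.25)/0.027277 = 2.4563
Critical value: z_0.025 = ±1.960
p-value = 0.0140
Decision: reject H₀ at α = 0.05

Answer: z = 2.4563, reject H₀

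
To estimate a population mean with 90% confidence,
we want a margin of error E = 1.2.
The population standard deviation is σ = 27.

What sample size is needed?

z_0.05 = 1.645
n = (z×σ/E)² = (1.645×27/1.2)²
n = 1369.9252
Round up: n = 1370

Answer: n = 1370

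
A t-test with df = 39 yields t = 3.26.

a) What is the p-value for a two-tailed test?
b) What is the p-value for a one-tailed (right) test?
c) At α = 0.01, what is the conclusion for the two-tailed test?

Answer: a) 0.0023, b) 0.0012, c) reject H₀

Derivation:
Using t-distribution with df = 39:
a) Two-tailed: p = 2×P(T > 3.26) = 0.0023
b) One-tailed: p = P(T > 3.26) = 0.0012
c) 0.0023 < 0.01, reject H₀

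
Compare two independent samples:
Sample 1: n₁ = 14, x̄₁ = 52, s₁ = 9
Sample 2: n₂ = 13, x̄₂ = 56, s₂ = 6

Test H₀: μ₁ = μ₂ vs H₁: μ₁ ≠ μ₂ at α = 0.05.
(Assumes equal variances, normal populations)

Pooled variance: s²_p = [13×9² + 12×6²]/(25) = 59.4000
s_p = 7.7071
SE = s_p×√(1/n₁ + 1/n₂) = 7.7071×√(1/14 + 1/13) = 2.9685
t = (x̄₁ - x̄₂)/SE = (52 - 56)/2.9685 = -1.3475
df = 25, t-critical = ±2.060
Decision: fail to reject H₀

Answer: t = -1.3475, fail to reject H₀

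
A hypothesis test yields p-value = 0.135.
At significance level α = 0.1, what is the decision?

Compare p-value to α:
0.135 ≥ 0.1
Decision: fail to reject H₀

Answer: fail to reject H₀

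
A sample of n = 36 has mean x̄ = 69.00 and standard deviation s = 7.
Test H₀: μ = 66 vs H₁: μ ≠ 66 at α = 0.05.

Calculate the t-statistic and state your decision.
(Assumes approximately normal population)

df = n - 1 = 35
SE = s/√n = 7/√36 = 1.1667
t = (x̄ - μ₀)/SE = (69.00 - 66)/1.1667 = 2.5714
Critical value: t_{0.025,35} = ±2.030
p-value ≈ 0.0145
Decision: reject H₀

Answer: t = 2.5714, reject H₀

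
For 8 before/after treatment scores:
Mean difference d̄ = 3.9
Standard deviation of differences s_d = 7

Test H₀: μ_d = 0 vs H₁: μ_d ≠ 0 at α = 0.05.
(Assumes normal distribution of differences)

Answer: t = 1.5758, fail to reject H₀

Derivation:
df = n - 1 = 7
SE = s_d/√n = 7/√8 = 2.4749
t = d̄/SE = 3.9/2.4749 = 1.5758
Critical value: t_{0.025,7} = ±2.365
p-value ≈ 0.1591
Decision: fail to reject H₀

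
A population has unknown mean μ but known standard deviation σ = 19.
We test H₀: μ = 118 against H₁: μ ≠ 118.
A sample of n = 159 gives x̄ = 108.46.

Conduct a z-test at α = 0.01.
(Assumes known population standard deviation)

Standard error: SE = σ/√n = 19/√159 = 1.5068
z-statistic: z = (x̄ - μ₀)/SE = (108.46 - 118)/1.5068 = -6.3313
Critical value: ±2.576
p-value < 0.0001
Decision: reject H₀

Answer: z = -6.3313, reject H₀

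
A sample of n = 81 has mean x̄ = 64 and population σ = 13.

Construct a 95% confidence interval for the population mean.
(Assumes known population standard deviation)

Answer: (61.1690, 66.8310)

Derivation:
Confidence level: 95%, α = 0.05
z_0.025 = 1.960
SE = σ/√n = 13/√81 = 1.4444
Margin of error = 1.960 × 1.4444 = 2.8310
CI: x̄ ± margin = 64 ± 2.8310
CI: (61.1690, 66.8310)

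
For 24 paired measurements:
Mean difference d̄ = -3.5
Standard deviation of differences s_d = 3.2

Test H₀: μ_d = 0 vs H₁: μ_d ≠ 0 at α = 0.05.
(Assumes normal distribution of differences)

Answer: t = -5.3582, reject H₀

Derivation:
df = n - 1 = 23
SE = s_d/√n = 3.2/√24 = 0.6532
t = d̄/SE = -3.5/0.6532 = -5.3582
Critical value: t_{0.025,23} = ±2.069
p-value < 0.0001
Decision: reject H₀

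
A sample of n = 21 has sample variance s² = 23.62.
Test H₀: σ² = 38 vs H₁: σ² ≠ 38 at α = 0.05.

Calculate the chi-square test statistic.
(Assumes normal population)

df = n - 1 = 20
χ² = (n-1)s²/σ₀² = 20×23.62/38 = 12.4316
Critical values: χ²_{0.975,20} = 9.591, χ²_{0.025,20} = 34.170
Rejection region: χ² < 9.591 or χ² > 34.170
Decision: fail to reject H₀

Answer: χ² = 12.4316, fail to reject H₀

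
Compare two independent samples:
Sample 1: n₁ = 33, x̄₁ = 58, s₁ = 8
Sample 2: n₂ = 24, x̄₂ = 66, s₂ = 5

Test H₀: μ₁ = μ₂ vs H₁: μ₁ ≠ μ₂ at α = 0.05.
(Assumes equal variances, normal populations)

Pooled variance: s²_p = [32×8² + 23×5²]/(55) = 47.6909
s_p = 6.9059
SE = s_p×√(1/n₁ + 1/n₂) = 6.9059×√(1/33 + 1/24) = 1.8527
t = (x̄₁ - x̄₂)/SE = (58 - 66)/1.8527 = -4.3180
df = 55, t-critical = ±2.004
Decision: reject H₀

Answer: t = -4.3180, reject H₀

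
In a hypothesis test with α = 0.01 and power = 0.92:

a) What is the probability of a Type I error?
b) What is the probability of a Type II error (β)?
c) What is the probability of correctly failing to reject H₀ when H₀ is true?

Answer: a) 0.01, b) 0.08, c) 0.99

Derivation:
a) Type I error probability = α = 0.01
b) Power = P(reject H₀ | H₁ true) = 1 - β = 0.92, so Type II error probability = β = 1 - Power = 0.08
c) P(fail to reject H₀ | H₀ true) = 1 - α = 0.99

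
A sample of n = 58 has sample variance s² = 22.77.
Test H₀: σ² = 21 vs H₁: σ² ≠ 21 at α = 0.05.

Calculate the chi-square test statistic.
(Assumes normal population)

Answer: χ² = 61.8043, fail to reject H₀

Derivation:
df = n - 1 = 57
χ² = (n-1)s²/σ₀² = 57×22.77/21 = 61.8043
Critical values: χ²_{0.975,57} = 38.027, χ²_{0.025,57} = 79.752
Rejection region: χ² < 38.027 or χ² > 79.752
Decision: fail to reject H₀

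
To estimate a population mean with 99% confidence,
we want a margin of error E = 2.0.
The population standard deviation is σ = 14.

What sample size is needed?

Answer: n = 326

Derivation:
z_0.005 = 2.576
n = (z×σ/E)² = (2.576×14/2.0)²
n = 325.1530
Round up: n = 326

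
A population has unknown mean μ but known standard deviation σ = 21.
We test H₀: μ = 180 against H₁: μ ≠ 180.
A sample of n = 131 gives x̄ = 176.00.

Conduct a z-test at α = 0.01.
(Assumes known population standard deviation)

Standard error: SE = σ/√n = 21/√131 = 1.8348
z-statistic: z = (x̄ - μ₀)/SE = (176.00 - 180)/1.8348 = -2.1801
Critical value: ±2.576
p-value = 0.0293
Decision: fail to reject H₀

Answer: z = -2.1801, fail to reject H₀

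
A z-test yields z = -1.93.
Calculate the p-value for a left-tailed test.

For z = -1.93:
p = P(Z < -1.93) = Φ(-1.93) = 0.0268

Answer: p-value ≈ 0.0268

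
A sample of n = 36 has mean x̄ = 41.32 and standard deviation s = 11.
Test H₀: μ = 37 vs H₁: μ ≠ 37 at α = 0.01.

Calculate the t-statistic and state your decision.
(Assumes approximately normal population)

df = n - 1 = 35
SE = s/√n = 11/√36 = 1.8333
t = (x̄ - μ₀)/SE = (41.32 - 37)/1.8333 = 2.3564
Critical value: t_{0.005,35} = ±2.724
p-value ≈ 0.0242
Decision: fail to reject H₀

Answer: t = 2.3564, fail to reject H₀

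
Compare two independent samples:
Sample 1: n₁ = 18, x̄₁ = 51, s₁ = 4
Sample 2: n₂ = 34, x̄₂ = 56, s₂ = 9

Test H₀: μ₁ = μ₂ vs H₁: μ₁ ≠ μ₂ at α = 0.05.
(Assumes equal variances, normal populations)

Answer: t = -2.2350, reject H₀

Derivation:
Pooled variance: s²_p = [17×4² + 33×9²]/(50) = 58.9000
s_p = 7.6746
SE = s_p×√(1/n₁ + 1/n₂) = 7.6746×√(1/18 + 1/34) = 2.2371
t = (x̄₁ - x̄₂)/SE = (51 - 56)/2.2371 = -2.2350
df = 50, t-critical = ±2.009
Decision: reject H₀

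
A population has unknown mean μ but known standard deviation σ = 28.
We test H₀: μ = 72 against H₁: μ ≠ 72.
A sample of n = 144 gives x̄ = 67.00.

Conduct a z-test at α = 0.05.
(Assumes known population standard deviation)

Standard error: SE = σ/√n = 28/√144 = 2.3333
z-statistic: z = (x̄ - μ₀)/SE = (67.00 - 72)/2.3333 = -2.1429
Critical value: ±1.960
p-value = 0.0321
Decision: reject H₀

Answer: z = -2.1429, reject H₀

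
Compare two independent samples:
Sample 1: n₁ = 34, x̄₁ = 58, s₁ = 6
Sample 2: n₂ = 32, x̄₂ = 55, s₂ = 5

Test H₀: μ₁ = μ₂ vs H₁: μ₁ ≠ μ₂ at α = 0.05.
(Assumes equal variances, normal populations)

Pooled variance: s²_p = [33×6² + 31×5²]/(64) = 30.6719
s_p = 5.5382
SE = s_p×√(1/n₁ + 1/n₂) = 5.5382×√(1/34 + 1/32) = 1.3640
t = (x̄₁ - x̄₂)/SE = (58 - 55)/1.3640 = 2.1994
df = 64, t-critical = ±1.998
Decision: reject H₀

Answer: t = 2.1994, reject H₀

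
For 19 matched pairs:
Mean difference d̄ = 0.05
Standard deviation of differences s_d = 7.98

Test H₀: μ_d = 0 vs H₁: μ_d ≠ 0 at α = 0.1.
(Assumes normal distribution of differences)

df = n - 1 = 18
SE = s_d/√n = 7.98/√19 = 1.8307
t = d̄/SE = 0.05/1.8307 = 0.0273
Critical value: t_{0.05,18} = ±1.734
p-value ≈ 0.9785
Decision: fail to reject H₀

Answer: t = 0.0273, fail to reject H₀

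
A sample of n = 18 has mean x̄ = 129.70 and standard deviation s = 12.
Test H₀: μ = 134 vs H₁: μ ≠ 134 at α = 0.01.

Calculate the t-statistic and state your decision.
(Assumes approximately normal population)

Answer: t = -1.5203, fail to reject H₀

Derivation:
df = n - 1 = 17
SE = s/√n = 12/√18 = 2.8284
t = (x̄ - μ₀)/SE = (129.70 - 134)/2.8284 = -1.5203
Critical value: t_{0.005,17} = ±2.898
p-value ≈ 0.1468
Decision: fail to reject H₀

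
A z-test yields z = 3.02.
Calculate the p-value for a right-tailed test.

Answer: p-value ≈ 0.0013

Derivation:
For z = 3.02:
p = P(Z > 3.02) = 1 - Φ(3.02) = 0.0013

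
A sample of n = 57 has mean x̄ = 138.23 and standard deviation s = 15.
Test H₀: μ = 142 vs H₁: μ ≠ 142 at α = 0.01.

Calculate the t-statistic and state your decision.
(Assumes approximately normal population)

df = n - 1 = 56
SE = s/√n = 15/√57 = 1.9868
t = (x̄ - μ₀)/SE = (138.23 - 142)/1.9868 = -1.8975
Critical value: t_{0.005,56} = ±2.667
p-value ≈ 0.0629
Decision: fail to reject H₀

Answer: t = -1.8975, fail to reject H₀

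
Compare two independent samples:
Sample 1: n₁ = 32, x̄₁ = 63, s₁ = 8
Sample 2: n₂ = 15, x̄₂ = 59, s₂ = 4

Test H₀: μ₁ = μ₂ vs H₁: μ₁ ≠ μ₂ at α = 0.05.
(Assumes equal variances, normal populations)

Answer: t = 1.8249, fail to reject H₀

Derivation:
Pooled variance: s²_p = [31×8² + 14×4²]/(45) = 49.0667
s_p = 7.0048
SE = s_p×√(1/n₁ + 1/n₂) = 7.0048×√(1/32 + 1/15) = 2.1919
t = (x̄₁ - x̄₂)/SE = (63 - 59)/2.1919 = 1.8249
df = 45, t-critical = ±2.014
Decision: fail to reject H₀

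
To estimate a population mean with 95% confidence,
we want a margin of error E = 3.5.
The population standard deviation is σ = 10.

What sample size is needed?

Answer: n = 32

Derivation:
z_0.025 = 1.960
n = (z×σ/E)² = (1.960×10/3.5)²
n = 31.3600
Round up: n = 32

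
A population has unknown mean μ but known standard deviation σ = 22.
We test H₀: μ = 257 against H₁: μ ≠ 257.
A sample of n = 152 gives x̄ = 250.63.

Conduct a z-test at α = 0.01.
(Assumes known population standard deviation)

Answer: z = -3.5698, reject H₀

Derivation:
Standard error: SE = σ/√n = 22/√152 = 1.7844
z-statistic: z = (x̄ - μ₀)/SE = (250.63 - 257)/1.7844 = -3.5698
Critical value: ±2.576
p-value = 0.0004
Decision: reject H₀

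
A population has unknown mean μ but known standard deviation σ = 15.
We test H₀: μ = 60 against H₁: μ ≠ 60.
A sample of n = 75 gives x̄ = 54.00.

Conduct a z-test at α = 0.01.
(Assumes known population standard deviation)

Standard error: SE = σ/√n = 15/√75 = 1.7321
z-statistic: z = (x̄ - μ₀)/SE = (54.00 - 60)/1.7321 = -3.4640
Critical value: ±2.576
p-value = 0.0005
Decision: reject H₀

Answer: z = -3.4640, reject H₀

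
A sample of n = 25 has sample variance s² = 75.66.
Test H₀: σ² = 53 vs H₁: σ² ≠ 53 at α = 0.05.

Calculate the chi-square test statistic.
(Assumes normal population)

Answer: χ² = 34.2611, fail to reject H₀

Derivation:
df = n - 1 = 24
χ² = (n-1)s²/σ₀² = 24×75.66/53 = 34.2611
Critical values: χ²_{0.975,24} = 12.401, χ²_{0.025,24} = 39.364
Rejection region: χ² < 12.401 or χ² > 39.364
Decision: fail to reject H₀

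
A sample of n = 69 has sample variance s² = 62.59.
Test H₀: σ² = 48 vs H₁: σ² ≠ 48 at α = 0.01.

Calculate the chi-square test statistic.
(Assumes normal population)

Answer: χ² = 88.6692, fail to reject H₀

Derivation:
df = n - 1 = 68
χ² = (n-1)s²/σ₀² = 68×62.59/48 = 88.6692
Critical values: χ²_{0.995,68} = 41.713, χ²_{0.005,68} = 101.776
Rejection region: χ² < 41.713 or χ² > 101.776
Decision: fail to reject H₀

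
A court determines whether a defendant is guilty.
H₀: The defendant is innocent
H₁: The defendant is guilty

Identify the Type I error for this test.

A Type I error (probability α) occurs when we reject a true H₀.
A Type II error (probability β) occurs when we fail to reject a false H₀.

Answer: Convicting an innocent person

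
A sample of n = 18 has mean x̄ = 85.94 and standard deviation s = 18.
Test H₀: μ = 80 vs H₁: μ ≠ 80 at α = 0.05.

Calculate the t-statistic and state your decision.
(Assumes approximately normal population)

df = n - 1 = 17
SE = s/√n = 18/√18 = 4.2426
t = (x̄ - μ₀)/SE = (85.94 - 80)/4.2426 = 1.4001
Critical value: t_{0.025,17} = ±2.110
p-value ≈ 0.1795
Decision: fail to reject H₀

Answer: t = 1.4001, fail to reject H₀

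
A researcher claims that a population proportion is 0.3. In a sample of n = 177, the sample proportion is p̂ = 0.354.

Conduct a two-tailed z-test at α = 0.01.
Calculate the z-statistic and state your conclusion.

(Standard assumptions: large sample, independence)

H₀: p = 0.3, H₁: p ≠ 0.3
Standard error: SE = √(p₀(1-p₀)/n) = √(0.3×0.7/177) = 0.034445
z-statistic: z = (p̂ - p₀)/SE = (0.354 - 0.3)/0.034445 = 1.5677
Critical value: z_0.005 = ±2.576
p-value = 0.1170
Decision: fail to reject H₀ at α = 0.01

Answer: z = 1.5677, fail to reject H₀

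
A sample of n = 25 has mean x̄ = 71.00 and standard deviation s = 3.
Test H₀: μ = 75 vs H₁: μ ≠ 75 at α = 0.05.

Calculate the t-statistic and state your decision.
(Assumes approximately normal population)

df = n - 1 = 24
SE = s/√n = 3/√25 = 0.6000
t = (x̄ - μ₀)/SE = (71.00 - 75)/0.6000 = -6.6667
Critical value: t_{0.025,24} = ±2.064
p-value < 0.0001
Decision: reject H₀

Answer: t = -6.6667, reject H₀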